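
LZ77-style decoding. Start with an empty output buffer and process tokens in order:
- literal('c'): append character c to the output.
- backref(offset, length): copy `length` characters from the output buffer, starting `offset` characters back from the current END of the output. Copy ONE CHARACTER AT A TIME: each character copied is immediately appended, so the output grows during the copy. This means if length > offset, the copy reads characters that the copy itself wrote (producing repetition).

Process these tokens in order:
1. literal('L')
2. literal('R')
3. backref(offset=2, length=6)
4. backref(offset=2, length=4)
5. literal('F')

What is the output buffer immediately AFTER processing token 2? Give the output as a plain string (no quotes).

Token 1: literal('L'). Output: "L"
Token 2: literal('R'). Output: "LR"

Answer: LR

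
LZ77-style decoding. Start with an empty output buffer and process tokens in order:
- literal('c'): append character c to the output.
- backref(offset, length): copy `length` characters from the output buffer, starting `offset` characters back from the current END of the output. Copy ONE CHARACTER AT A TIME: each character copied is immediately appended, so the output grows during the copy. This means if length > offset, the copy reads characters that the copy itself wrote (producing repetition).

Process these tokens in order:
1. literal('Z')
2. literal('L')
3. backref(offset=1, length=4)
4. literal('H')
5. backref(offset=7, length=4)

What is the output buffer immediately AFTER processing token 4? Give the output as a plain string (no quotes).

Answer: ZLLLLLH

Derivation:
Token 1: literal('Z'). Output: "Z"
Token 2: literal('L'). Output: "ZL"
Token 3: backref(off=1, len=4) (overlapping!). Copied 'LLLL' from pos 1. Output: "ZLLLLL"
Token 4: literal('H'). Output: "ZLLLLLH"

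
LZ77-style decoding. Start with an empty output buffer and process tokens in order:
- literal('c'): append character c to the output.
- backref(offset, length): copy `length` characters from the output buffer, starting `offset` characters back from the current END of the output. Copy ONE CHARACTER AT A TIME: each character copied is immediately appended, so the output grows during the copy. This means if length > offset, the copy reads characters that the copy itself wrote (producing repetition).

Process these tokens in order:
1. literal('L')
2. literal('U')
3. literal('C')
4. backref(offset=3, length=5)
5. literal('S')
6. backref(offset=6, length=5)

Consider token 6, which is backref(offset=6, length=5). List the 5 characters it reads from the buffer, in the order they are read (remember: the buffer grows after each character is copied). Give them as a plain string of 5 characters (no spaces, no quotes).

Answer: LUCLU

Derivation:
Token 1: literal('L'). Output: "L"
Token 2: literal('U'). Output: "LU"
Token 3: literal('C'). Output: "LUC"
Token 4: backref(off=3, len=5) (overlapping!). Copied 'LUCLU' from pos 0. Output: "LUCLUCLU"
Token 5: literal('S'). Output: "LUCLUCLUS"
Token 6: backref(off=6, len=5). Buffer before: "LUCLUCLUS" (len 9)
  byte 1: read out[3]='L', append. Buffer now: "LUCLUCLUSL"
  byte 2: read out[4]='U', append. Buffer now: "LUCLUCLUSLU"
  byte 3: read out[5]='C', append. Buffer now: "LUCLUCLUSLUC"
  byte 4: read out[6]='L', append. Buffer now: "LUCLUCLUSLUCL"
  byte 5: read out[7]='U', append. Buffer now: "LUCLUCLUSLUCLU"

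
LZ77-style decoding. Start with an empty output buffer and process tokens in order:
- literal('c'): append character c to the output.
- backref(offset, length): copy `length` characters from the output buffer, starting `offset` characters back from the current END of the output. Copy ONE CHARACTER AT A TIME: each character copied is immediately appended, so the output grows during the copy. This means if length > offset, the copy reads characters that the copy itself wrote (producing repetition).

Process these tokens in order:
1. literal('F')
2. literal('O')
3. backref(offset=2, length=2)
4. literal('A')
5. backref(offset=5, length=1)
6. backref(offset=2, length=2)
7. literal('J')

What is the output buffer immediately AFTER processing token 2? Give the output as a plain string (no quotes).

Token 1: literal('F'). Output: "F"
Token 2: literal('O'). Output: "FO"

Answer: FO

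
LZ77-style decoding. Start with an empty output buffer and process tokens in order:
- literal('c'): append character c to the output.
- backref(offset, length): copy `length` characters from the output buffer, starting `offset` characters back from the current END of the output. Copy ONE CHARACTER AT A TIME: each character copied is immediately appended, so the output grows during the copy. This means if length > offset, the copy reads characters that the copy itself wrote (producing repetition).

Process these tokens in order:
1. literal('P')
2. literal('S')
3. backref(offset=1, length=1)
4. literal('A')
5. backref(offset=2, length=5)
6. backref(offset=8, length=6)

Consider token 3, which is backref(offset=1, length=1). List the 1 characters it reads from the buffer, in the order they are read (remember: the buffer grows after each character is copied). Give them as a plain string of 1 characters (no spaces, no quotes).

Answer: S

Derivation:
Token 1: literal('P'). Output: "P"
Token 2: literal('S'). Output: "PS"
Token 3: backref(off=1, len=1). Buffer before: "PS" (len 2)
  byte 1: read out[1]='S', append. Buffer now: "PSS"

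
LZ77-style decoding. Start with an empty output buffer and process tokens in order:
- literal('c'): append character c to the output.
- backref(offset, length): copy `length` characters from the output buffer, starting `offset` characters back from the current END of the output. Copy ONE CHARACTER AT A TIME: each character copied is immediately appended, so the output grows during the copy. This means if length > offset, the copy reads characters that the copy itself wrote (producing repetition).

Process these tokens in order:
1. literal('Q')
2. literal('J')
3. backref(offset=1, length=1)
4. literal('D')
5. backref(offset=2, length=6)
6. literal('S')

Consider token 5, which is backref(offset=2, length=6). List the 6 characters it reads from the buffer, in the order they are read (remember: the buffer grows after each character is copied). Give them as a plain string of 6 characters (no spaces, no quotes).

Answer: JDJDJD

Derivation:
Token 1: literal('Q'). Output: "Q"
Token 2: literal('J'). Output: "QJ"
Token 3: backref(off=1, len=1). Copied 'J' from pos 1. Output: "QJJ"
Token 4: literal('D'). Output: "QJJD"
Token 5: backref(off=2, len=6). Buffer before: "QJJD" (len 4)
  byte 1: read out[2]='J', append. Buffer now: "QJJDJ"
  byte 2: read out[3]='D', append. Buffer now: "QJJDJD"
  byte 3: read out[4]='J', append. Buffer now: "QJJDJDJ"
  byte 4: read out[5]='D', append. Buffer now: "QJJDJDJD"
  byte 5: read out[6]='J', append. Buffer now: "QJJDJDJDJ"
  byte 6: read out[7]='D', append. Buffer now: "QJJDJDJDJD"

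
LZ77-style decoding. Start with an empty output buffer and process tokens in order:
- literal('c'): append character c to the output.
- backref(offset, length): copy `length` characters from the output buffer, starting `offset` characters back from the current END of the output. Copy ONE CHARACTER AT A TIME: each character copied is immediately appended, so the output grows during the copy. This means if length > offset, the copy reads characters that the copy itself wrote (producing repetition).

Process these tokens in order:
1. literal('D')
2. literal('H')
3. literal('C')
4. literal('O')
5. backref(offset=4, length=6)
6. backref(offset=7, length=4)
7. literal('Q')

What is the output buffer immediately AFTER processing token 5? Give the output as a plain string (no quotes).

Answer: DHCODHCODH

Derivation:
Token 1: literal('D'). Output: "D"
Token 2: literal('H'). Output: "DH"
Token 3: literal('C'). Output: "DHC"
Token 4: literal('O'). Output: "DHCO"
Token 5: backref(off=4, len=6) (overlapping!). Copied 'DHCODH' from pos 0. Output: "DHCODHCODH"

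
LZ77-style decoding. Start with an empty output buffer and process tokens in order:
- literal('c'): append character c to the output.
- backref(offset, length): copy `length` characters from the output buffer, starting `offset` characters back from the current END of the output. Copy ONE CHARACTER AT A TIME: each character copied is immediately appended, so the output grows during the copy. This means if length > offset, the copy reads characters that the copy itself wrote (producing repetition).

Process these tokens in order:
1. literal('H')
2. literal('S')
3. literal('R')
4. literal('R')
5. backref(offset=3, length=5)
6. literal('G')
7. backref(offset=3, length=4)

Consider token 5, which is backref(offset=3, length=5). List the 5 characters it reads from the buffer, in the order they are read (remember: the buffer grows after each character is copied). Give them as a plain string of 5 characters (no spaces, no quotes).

Token 1: literal('H'). Output: "H"
Token 2: literal('S'). Output: "HS"
Token 3: literal('R'). Output: "HSR"
Token 4: literal('R'). Output: "HSRR"
Token 5: backref(off=3, len=5). Buffer before: "HSRR" (len 4)
  byte 1: read out[1]='S', append. Buffer now: "HSRRS"
  byte 2: read out[2]='R', append. Buffer now: "HSRRSR"
  byte 3: read out[3]='R', append. Buffer now: "HSRRSRR"
  byte 4: read out[4]='S', append. Buffer now: "HSRRSRRS"
  byte 5: read out[5]='R', append. Buffer now: "HSRRSRRSR"

Answer: SRRSR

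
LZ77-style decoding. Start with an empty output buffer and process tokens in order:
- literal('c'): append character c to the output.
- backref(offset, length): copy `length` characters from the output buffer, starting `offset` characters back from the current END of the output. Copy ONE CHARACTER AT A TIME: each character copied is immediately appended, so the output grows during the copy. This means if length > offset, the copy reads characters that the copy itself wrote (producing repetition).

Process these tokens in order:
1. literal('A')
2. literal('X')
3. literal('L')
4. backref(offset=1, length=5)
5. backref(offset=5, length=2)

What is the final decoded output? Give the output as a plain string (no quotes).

Answer: AXLLLLLLLL

Derivation:
Token 1: literal('A'). Output: "A"
Token 2: literal('X'). Output: "AX"
Token 3: literal('L'). Output: "AXL"
Token 4: backref(off=1, len=5) (overlapping!). Copied 'LLLLL' from pos 2. Output: "AXLLLLLL"
Token 5: backref(off=5, len=2). Copied 'LL' from pos 3. Output: "AXLLLLLLLL"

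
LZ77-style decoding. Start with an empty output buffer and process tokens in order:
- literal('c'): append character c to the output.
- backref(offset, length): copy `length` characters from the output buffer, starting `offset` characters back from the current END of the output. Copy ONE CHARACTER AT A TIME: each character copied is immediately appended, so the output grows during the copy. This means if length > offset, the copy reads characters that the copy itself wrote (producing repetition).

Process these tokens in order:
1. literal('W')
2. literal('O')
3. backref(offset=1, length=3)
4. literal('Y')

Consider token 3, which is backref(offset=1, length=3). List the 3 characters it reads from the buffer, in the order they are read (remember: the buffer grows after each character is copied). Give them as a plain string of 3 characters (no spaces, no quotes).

Answer: OOO

Derivation:
Token 1: literal('W'). Output: "W"
Token 2: literal('O'). Output: "WO"
Token 3: backref(off=1, len=3). Buffer before: "WO" (len 2)
  byte 1: read out[1]='O', append. Buffer now: "WOO"
  byte 2: read out[2]='O', append. Buffer now: "WOOO"
  byte 3: read out[3]='O', append. Buffer now: "WOOOO"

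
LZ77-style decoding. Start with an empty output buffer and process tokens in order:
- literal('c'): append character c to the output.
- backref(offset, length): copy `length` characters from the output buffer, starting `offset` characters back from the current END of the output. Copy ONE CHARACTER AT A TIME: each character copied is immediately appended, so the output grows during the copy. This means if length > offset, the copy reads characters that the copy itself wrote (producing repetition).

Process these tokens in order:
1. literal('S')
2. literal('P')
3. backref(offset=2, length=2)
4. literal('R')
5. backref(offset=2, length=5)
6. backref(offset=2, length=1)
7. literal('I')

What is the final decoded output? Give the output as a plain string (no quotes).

Answer: SPSPRPRPRPRI

Derivation:
Token 1: literal('S'). Output: "S"
Token 2: literal('P'). Output: "SP"
Token 3: backref(off=2, len=2). Copied 'SP' from pos 0. Output: "SPSP"
Token 4: literal('R'). Output: "SPSPR"
Token 5: backref(off=2, len=5) (overlapping!). Copied 'PRPRP' from pos 3. Output: "SPSPRPRPRP"
Token 6: backref(off=2, len=1). Copied 'R' from pos 8. Output: "SPSPRPRPRPR"
Token 7: literal('I'). Output: "SPSPRPRPRPRI"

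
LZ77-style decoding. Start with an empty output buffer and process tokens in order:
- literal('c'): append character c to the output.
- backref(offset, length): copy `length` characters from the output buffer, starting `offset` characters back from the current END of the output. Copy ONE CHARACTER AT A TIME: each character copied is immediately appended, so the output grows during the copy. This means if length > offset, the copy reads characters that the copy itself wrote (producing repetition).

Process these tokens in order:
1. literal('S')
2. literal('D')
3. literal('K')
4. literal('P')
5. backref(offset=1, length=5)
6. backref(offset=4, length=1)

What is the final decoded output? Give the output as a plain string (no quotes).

Token 1: literal('S'). Output: "S"
Token 2: literal('D'). Output: "SD"
Token 3: literal('K'). Output: "SDK"
Token 4: literal('P'). Output: "SDKP"
Token 5: backref(off=1, len=5) (overlapping!). Copied 'PPPPP' from pos 3. Output: "SDKPPPPPP"
Token 6: backref(off=4, len=1). Copied 'P' from pos 5. Output: "SDKPPPPPPP"

Answer: SDKPPPPPPP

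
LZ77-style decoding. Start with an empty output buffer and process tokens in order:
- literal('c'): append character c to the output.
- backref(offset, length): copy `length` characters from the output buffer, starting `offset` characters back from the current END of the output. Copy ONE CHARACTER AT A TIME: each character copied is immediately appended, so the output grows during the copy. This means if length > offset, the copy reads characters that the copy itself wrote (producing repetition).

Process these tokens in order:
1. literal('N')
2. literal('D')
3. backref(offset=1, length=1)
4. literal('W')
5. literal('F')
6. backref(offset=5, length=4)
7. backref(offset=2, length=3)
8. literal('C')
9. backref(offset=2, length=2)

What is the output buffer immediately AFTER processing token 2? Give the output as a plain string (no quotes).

Answer: ND

Derivation:
Token 1: literal('N'). Output: "N"
Token 2: literal('D'). Output: "ND"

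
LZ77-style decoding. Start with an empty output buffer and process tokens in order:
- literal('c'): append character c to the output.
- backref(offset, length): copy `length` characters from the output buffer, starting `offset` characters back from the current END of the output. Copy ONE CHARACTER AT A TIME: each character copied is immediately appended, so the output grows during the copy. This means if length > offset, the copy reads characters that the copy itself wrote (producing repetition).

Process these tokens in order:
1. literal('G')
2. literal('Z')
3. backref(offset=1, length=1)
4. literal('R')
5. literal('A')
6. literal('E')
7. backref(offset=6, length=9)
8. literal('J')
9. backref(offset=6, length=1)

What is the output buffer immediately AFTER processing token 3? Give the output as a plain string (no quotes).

Token 1: literal('G'). Output: "G"
Token 2: literal('Z'). Output: "GZ"
Token 3: backref(off=1, len=1). Copied 'Z' from pos 1. Output: "GZZ"

Answer: GZZ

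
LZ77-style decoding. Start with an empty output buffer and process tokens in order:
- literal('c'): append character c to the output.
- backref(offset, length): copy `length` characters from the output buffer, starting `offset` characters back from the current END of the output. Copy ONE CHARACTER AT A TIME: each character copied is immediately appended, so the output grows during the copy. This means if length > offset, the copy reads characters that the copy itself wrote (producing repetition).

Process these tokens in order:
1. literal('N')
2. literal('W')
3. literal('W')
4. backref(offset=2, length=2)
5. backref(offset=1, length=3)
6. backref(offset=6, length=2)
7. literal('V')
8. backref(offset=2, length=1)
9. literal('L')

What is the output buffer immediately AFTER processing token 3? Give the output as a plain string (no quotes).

Token 1: literal('N'). Output: "N"
Token 2: literal('W'). Output: "NW"
Token 3: literal('W'). Output: "NWW"

Answer: NWW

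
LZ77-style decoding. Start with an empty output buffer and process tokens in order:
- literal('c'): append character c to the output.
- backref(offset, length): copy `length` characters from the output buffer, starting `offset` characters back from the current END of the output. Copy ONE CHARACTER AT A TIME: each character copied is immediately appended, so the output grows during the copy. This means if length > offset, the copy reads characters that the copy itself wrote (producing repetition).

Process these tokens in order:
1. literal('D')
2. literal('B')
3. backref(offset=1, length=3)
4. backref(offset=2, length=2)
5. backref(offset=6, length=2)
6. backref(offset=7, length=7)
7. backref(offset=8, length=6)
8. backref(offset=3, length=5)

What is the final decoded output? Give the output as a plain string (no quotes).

Token 1: literal('D'). Output: "D"
Token 2: literal('B'). Output: "DB"
Token 3: backref(off=1, len=3) (overlapping!). Copied 'BBB' from pos 1. Output: "DBBBB"
Token 4: backref(off=2, len=2). Copied 'BB' from pos 3. Output: "DBBBBBB"
Token 5: backref(off=6, len=2). Copied 'BB' from pos 1. Output: "DBBBBBBBB"
Token 6: backref(off=7, len=7). Copied 'BBBBBBB' from pos 2. Output: "DBBBBBBBBBBBBBBB"
Token 7: backref(off=8, len=6). Copied 'BBBBBB' from pos 8. Output: "DBBBBBBBBBBBBBBBBBBBBB"
Token 8: backref(off=3, len=5) (overlapping!). Copied 'BBBBB' from pos 19. Output: "DBBBBBBBBBBBBBBBBBBBBBBBBBB"

Answer: DBBBBBBBBBBBBBBBBBBBBBBBBBB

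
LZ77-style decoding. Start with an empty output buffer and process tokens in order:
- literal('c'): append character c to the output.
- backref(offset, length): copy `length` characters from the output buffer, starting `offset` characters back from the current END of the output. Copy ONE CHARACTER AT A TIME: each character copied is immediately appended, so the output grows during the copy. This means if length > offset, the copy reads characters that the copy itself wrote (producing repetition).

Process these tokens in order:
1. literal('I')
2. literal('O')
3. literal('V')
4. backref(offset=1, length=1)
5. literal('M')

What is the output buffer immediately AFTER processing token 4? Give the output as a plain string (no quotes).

Token 1: literal('I'). Output: "I"
Token 2: literal('O'). Output: "IO"
Token 3: literal('V'). Output: "IOV"
Token 4: backref(off=1, len=1). Copied 'V' from pos 2. Output: "IOVV"

Answer: IOVV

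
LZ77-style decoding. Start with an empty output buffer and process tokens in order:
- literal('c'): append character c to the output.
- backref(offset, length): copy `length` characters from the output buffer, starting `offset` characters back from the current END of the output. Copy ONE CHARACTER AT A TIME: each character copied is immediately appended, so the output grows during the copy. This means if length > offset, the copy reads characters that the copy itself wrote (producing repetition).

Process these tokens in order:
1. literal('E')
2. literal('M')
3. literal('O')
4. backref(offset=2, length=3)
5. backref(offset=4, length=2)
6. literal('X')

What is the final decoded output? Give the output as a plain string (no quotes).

Token 1: literal('E'). Output: "E"
Token 2: literal('M'). Output: "EM"
Token 3: literal('O'). Output: "EMO"
Token 4: backref(off=2, len=3) (overlapping!). Copied 'MOM' from pos 1. Output: "EMOMOM"
Token 5: backref(off=4, len=2). Copied 'OM' from pos 2. Output: "EMOMOMOM"
Token 6: literal('X'). Output: "EMOMOMOMX"

Answer: EMOMOMOMX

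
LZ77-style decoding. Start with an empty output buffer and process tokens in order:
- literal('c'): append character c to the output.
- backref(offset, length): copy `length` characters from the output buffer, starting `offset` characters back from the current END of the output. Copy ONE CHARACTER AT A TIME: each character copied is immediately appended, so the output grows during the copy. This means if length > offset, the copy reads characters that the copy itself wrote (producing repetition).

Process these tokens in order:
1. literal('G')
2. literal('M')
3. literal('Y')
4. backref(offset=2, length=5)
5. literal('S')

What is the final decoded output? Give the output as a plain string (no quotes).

Answer: GMYMYMYMS

Derivation:
Token 1: literal('G'). Output: "G"
Token 2: literal('M'). Output: "GM"
Token 3: literal('Y'). Output: "GMY"
Token 4: backref(off=2, len=5) (overlapping!). Copied 'MYMYM' from pos 1. Output: "GMYMYMYM"
Token 5: literal('S'). Output: "GMYMYMYMS"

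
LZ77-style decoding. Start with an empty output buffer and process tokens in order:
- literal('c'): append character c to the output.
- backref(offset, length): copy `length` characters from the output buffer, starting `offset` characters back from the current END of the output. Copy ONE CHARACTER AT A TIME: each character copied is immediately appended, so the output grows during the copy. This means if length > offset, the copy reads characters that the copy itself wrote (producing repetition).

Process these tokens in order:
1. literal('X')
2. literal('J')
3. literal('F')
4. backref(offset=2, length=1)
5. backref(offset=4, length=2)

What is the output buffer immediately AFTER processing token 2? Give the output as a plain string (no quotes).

Token 1: literal('X'). Output: "X"
Token 2: literal('J'). Output: "XJ"

Answer: XJ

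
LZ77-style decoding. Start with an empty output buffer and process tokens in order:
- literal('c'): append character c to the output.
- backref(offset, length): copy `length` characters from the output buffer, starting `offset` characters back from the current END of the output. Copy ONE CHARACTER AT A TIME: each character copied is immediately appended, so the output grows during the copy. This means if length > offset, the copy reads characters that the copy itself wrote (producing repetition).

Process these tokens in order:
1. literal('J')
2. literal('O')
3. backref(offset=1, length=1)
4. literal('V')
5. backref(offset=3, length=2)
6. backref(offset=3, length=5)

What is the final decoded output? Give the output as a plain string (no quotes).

Answer: JOOVOOVOOVO

Derivation:
Token 1: literal('J'). Output: "J"
Token 2: literal('O'). Output: "JO"
Token 3: backref(off=1, len=1). Copied 'O' from pos 1. Output: "JOO"
Token 4: literal('V'). Output: "JOOV"
Token 5: backref(off=3, len=2). Copied 'OO' from pos 1. Output: "JOOVOO"
Token 6: backref(off=3, len=5) (overlapping!). Copied 'VOOVO' from pos 3. Output: "JOOVOOVOOVO"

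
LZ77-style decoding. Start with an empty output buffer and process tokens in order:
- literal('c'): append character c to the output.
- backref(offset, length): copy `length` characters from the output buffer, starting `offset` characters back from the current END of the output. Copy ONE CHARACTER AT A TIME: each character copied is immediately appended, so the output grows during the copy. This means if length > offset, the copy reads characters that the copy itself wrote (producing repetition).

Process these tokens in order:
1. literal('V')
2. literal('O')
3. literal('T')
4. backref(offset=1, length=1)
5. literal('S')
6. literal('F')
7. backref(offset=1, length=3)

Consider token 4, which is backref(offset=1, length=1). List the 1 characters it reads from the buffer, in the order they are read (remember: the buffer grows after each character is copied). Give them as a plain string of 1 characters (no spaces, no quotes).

Token 1: literal('V'). Output: "V"
Token 2: literal('O'). Output: "VO"
Token 3: literal('T'). Output: "VOT"
Token 4: backref(off=1, len=1). Buffer before: "VOT" (len 3)
  byte 1: read out[2]='T', append. Buffer now: "VOTT"

Answer: T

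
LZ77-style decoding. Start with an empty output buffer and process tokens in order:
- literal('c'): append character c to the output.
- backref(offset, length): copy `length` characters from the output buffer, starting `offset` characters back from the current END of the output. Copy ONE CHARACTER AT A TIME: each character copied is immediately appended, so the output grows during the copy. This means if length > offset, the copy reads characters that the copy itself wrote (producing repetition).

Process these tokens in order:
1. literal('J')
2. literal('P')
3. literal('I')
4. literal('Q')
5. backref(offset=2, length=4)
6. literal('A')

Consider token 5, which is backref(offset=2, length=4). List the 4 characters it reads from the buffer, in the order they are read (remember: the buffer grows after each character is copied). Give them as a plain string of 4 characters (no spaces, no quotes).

Token 1: literal('J'). Output: "J"
Token 2: literal('P'). Output: "JP"
Token 3: literal('I'). Output: "JPI"
Token 4: literal('Q'). Output: "JPIQ"
Token 5: backref(off=2, len=4). Buffer before: "JPIQ" (len 4)
  byte 1: read out[2]='I', append. Buffer now: "JPIQI"
  byte 2: read out[3]='Q', append. Buffer now: "JPIQIQ"
  byte 3: read out[4]='I', append. Buffer now: "JPIQIQI"
  byte 4: read out[5]='Q', append. Buffer now: "JPIQIQIQ"

Answer: IQIQ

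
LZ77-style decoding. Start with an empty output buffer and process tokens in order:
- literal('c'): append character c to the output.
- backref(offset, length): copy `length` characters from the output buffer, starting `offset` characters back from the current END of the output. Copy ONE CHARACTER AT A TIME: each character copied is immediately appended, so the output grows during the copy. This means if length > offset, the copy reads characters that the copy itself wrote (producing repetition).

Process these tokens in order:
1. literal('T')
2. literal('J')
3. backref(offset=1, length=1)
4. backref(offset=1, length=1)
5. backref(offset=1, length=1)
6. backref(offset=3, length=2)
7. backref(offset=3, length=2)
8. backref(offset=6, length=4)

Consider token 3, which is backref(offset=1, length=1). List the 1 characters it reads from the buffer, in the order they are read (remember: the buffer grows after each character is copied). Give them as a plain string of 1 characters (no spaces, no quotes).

Answer: J

Derivation:
Token 1: literal('T'). Output: "T"
Token 2: literal('J'). Output: "TJ"
Token 3: backref(off=1, len=1). Buffer before: "TJ" (len 2)
  byte 1: read out[1]='J', append. Buffer now: "TJJ"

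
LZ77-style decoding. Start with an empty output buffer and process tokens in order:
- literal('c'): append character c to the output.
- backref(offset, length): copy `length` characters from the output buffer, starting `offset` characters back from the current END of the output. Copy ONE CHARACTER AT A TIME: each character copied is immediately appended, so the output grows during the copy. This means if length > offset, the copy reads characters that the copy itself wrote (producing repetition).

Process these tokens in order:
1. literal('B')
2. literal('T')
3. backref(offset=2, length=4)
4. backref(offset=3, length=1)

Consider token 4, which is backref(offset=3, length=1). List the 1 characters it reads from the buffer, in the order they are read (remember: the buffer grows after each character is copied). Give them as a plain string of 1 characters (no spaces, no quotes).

Answer: T

Derivation:
Token 1: literal('B'). Output: "B"
Token 2: literal('T'). Output: "BT"
Token 3: backref(off=2, len=4) (overlapping!). Copied 'BTBT' from pos 0. Output: "BTBTBT"
Token 4: backref(off=3, len=1). Buffer before: "BTBTBT" (len 6)
  byte 1: read out[3]='T', append. Buffer now: "BTBTBTT"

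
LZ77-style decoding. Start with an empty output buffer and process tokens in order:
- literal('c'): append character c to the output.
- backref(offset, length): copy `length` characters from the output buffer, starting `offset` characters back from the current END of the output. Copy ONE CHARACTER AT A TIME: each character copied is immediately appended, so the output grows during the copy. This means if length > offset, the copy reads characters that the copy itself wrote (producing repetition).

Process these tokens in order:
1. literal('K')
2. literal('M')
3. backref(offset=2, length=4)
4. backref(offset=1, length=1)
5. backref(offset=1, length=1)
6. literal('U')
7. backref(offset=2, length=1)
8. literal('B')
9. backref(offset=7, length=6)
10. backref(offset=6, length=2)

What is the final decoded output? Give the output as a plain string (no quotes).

Token 1: literal('K'). Output: "K"
Token 2: literal('M'). Output: "KM"
Token 3: backref(off=2, len=4) (overlapping!). Copied 'KMKM' from pos 0. Output: "KMKMKM"
Token 4: backref(off=1, len=1). Copied 'M' from pos 5. Output: "KMKMKMM"
Token 5: backref(off=1, len=1). Copied 'M' from pos 6. Output: "KMKMKMMM"
Token 6: literal('U'). Output: "KMKMKMMMU"
Token 7: backref(off=2, len=1). Copied 'M' from pos 7. Output: "KMKMKMMMUM"
Token 8: literal('B'). Output: "KMKMKMMMUMB"
Token 9: backref(off=7, len=6). Copied 'KMMMUM' from pos 4. Output: "KMKMKMMMUMBKMMMUM"
Token 10: backref(off=6, len=2). Copied 'KM' from pos 11. Output: "KMKMKMMMUMBKMMMUMKM"

Answer: KMKMKMMMUMBKMMMUMKM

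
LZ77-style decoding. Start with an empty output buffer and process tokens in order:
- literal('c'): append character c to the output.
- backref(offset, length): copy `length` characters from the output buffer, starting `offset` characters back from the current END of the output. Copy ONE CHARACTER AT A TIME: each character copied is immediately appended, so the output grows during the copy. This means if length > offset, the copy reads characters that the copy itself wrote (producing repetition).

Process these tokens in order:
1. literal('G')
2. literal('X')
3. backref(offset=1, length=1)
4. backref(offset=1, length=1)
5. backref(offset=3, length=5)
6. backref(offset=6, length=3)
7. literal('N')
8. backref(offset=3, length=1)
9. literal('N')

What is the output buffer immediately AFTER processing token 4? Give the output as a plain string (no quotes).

Answer: GXXX

Derivation:
Token 1: literal('G'). Output: "G"
Token 2: literal('X'). Output: "GX"
Token 3: backref(off=1, len=1). Copied 'X' from pos 1. Output: "GXX"
Token 4: backref(off=1, len=1). Copied 'X' from pos 2. Output: "GXXX"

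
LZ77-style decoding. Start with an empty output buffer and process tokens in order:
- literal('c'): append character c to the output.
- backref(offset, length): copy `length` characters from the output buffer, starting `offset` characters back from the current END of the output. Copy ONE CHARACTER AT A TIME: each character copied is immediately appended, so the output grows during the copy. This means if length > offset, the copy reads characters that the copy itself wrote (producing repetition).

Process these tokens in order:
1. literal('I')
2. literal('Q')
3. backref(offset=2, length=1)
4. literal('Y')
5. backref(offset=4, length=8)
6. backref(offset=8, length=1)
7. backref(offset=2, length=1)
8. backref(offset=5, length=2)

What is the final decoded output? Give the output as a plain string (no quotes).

Answer: IQIYIQIYIQIYIYQI

Derivation:
Token 1: literal('I'). Output: "I"
Token 2: literal('Q'). Output: "IQ"
Token 3: backref(off=2, len=1). Copied 'I' from pos 0. Output: "IQI"
Token 4: literal('Y'). Output: "IQIY"
Token 5: backref(off=4, len=8) (overlapping!). Copied 'IQIYIQIY' from pos 0. Output: "IQIYIQIYIQIY"
Token 6: backref(off=8, len=1). Copied 'I' from pos 4. Output: "IQIYIQIYIQIYI"
Token 7: backref(off=2, len=1). Copied 'Y' from pos 11. Output: "IQIYIQIYIQIYIY"
Token 8: backref(off=5, len=2). Copied 'QI' from pos 9. Output: "IQIYIQIYIQIYIYQI"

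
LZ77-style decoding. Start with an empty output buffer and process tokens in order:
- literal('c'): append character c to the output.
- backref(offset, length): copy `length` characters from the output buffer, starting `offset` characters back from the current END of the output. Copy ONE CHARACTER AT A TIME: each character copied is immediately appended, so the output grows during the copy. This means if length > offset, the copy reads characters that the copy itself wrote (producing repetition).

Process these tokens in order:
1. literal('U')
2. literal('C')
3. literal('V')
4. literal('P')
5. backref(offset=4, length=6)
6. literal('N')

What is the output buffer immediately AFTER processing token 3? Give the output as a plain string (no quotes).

Token 1: literal('U'). Output: "U"
Token 2: literal('C'). Output: "UC"
Token 3: literal('V'). Output: "UCV"

Answer: UCV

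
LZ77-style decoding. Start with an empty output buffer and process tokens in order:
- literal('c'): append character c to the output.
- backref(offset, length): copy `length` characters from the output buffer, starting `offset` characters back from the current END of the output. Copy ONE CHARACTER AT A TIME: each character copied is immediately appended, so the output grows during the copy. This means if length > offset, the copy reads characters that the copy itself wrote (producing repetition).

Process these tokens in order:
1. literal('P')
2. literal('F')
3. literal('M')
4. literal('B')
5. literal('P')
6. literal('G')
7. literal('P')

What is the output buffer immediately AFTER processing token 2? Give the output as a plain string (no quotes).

Token 1: literal('P'). Output: "P"
Token 2: literal('F'). Output: "PF"

Answer: PF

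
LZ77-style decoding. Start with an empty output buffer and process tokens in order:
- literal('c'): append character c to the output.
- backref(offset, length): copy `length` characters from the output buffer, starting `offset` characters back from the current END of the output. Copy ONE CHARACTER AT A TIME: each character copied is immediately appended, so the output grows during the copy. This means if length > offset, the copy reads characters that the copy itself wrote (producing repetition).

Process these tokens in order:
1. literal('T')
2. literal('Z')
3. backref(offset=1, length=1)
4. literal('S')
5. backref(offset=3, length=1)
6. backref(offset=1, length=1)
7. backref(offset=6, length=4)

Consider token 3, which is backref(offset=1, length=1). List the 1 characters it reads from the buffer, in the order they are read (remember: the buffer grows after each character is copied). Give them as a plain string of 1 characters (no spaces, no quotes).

Answer: Z

Derivation:
Token 1: literal('T'). Output: "T"
Token 2: literal('Z'). Output: "TZ"
Token 3: backref(off=1, len=1). Buffer before: "TZ" (len 2)
  byte 1: read out[1]='Z', append. Buffer now: "TZZ"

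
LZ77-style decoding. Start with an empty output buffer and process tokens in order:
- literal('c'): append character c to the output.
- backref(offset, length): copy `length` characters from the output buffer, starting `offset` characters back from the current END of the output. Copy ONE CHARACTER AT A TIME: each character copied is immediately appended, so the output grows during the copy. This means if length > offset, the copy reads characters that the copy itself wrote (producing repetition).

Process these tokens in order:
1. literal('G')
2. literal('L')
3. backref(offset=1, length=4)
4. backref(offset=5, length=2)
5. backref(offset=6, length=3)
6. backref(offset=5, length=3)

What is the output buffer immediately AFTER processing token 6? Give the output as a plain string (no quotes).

Token 1: literal('G'). Output: "G"
Token 2: literal('L'). Output: "GL"
Token 3: backref(off=1, len=4) (overlapping!). Copied 'LLLL' from pos 1. Output: "GLLLLL"
Token 4: backref(off=5, len=2). Copied 'LL' from pos 1. Output: "GLLLLLLL"
Token 5: backref(off=6, len=3). Copied 'LLL' from pos 2. Output: "GLLLLLLLLLL"
Token 6: backref(off=5, len=3). Copied 'LLL' from pos 6. Output: "GLLLLLLLLLLLLL"

Answer: GLLLLLLLLLLLLL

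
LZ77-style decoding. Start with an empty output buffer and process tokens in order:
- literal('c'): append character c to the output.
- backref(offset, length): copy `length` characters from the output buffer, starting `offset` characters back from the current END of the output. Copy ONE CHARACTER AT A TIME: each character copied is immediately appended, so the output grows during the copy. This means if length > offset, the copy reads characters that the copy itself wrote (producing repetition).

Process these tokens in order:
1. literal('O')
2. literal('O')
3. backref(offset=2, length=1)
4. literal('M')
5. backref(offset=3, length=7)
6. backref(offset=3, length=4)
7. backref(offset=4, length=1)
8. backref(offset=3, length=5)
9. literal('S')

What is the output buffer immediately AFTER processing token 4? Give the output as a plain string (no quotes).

Token 1: literal('O'). Output: "O"
Token 2: literal('O'). Output: "OO"
Token 3: backref(off=2, len=1). Copied 'O' from pos 0. Output: "OOO"
Token 4: literal('M'). Output: "OOOM"

Answer: OOOM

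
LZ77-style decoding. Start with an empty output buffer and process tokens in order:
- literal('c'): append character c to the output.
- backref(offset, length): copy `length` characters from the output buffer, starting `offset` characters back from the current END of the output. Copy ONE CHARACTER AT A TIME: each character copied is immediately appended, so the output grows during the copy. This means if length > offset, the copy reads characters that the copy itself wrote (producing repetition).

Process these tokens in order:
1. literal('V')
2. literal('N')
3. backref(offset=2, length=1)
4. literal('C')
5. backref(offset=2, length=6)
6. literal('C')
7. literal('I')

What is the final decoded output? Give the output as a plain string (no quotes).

Answer: VNVCVCVCVCCI

Derivation:
Token 1: literal('V'). Output: "V"
Token 2: literal('N'). Output: "VN"
Token 3: backref(off=2, len=1). Copied 'V' from pos 0. Output: "VNV"
Token 4: literal('C'). Output: "VNVC"
Token 5: backref(off=2, len=6) (overlapping!). Copied 'VCVCVC' from pos 2. Output: "VNVCVCVCVC"
Token 6: literal('C'). Output: "VNVCVCVCVCC"
Token 7: literal('I'). Output: "VNVCVCVCVCCI"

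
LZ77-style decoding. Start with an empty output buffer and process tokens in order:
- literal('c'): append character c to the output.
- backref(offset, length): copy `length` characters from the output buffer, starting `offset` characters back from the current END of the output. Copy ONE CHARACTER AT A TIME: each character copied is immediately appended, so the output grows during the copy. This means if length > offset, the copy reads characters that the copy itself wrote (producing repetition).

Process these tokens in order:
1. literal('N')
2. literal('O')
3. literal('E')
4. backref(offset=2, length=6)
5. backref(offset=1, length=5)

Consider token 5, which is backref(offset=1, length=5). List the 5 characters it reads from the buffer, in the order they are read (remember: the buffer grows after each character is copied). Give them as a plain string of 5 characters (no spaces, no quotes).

Answer: EEEEE

Derivation:
Token 1: literal('N'). Output: "N"
Token 2: literal('O'). Output: "NO"
Token 3: literal('E'). Output: "NOE"
Token 4: backref(off=2, len=6) (overlapping!). Copied 'OEOEOE' from pos 1. Output: "NOEOEOEOE"
Token 5: backref(off=1, len=5). Buffer before: "NOEOEOEOE" (len 9)
  byte 1: read out[8]='E', append. Buffer now: "NOEOEOEOEE"
  byte 2: read out[9]='E', append. Buffer now: "NOEOEOEOEEE"
  byte 3: read out[10]='E', append. Buffer now: "NOEOEOEOEEEE"
  byte 4: read out[11]='E', append. Buffer now: "NOEOEOEOEEEEE"
  byte 5: read out[12]='E', append. Buffer now: "NOEOEOEOEEEEEE"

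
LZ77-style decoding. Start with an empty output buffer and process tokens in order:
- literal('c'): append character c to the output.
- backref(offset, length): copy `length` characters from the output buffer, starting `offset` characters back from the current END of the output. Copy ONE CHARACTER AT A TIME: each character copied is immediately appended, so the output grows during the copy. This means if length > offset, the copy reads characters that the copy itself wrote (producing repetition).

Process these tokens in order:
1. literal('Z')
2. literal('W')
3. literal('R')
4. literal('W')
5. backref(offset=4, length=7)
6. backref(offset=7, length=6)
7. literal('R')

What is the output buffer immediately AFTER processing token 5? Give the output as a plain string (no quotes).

Answer: ZWRWZWRWZWR

Derivation:
Token 1: literal('Z'). Output: "Z"
Token 2: literal('W'). Output: "ZW"
Token 3: literal('R'). Output: "ZWR"
Token 4: literal('W'). Output: "ZWRW"
Token 5: backref(off=4, len=7) (overlapping!). Copied 'ZWRWZWR' from pos 0. Output: "ZWRWZWRWZWR"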